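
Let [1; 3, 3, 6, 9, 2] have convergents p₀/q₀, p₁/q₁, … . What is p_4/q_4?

Using pₖ = aₖpₖ₋₁ + pₖ₋₂, qₖ = aₖqₖ₋₁ + qₖ₋₂ (with p₋₁=1, p₋₂=0, q₋₁=0, q₋₂=1):
  k=0: a=1, p=1, q=1
  k=1: a=3, p=4, q=3
  k=2: a=3, p=13, q=10
  k=3: a=6, p=82, q=63
  k=4: a=9, p=751, q=577

751/577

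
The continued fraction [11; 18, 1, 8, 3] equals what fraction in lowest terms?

Using pₖ = aₖpₖ₋₁ + pₖ₋₂ and qₖ = aₖqₖ₋₁ + qₖ₋₂:
  k=0: a=11, p=11, q=1
  k=1: a=18, p=199, q=18
  k=2: a=1, p=210, q=19
  k=3: a=8, p=1879, q=170
  k=4: a=3, p=5847, q=529

5847/529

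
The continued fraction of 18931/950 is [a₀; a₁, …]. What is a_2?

12

18931 = 19·950 + 881   →  a_0 = 19
950 = 1·881 + 69   →  a_1 = 1
881 = 12·69 + 53   →  a_2 = 12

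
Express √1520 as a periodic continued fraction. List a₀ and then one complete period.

a₀ = ⌊√1520⌋ = 38.
With m₀=0, d₀=1 and mₖ₊₁ = dₖaₖ − mₖ, dₖ₊₁ = (n − mₖ₊₁²)/dₖ, aₖ₊₁ = ⌊(a₀+mₖ₊₁)/dₖ₊₁⌋:
  k=1: m=38, d=76, a=1
  k=2: m=38, d=1, a=76
d=1 and a=2a₀=76 at k=2, so the next step gives (m, d) = (38, 76) again — its k=1 value — and the period has length 2.

[38; 1, 76]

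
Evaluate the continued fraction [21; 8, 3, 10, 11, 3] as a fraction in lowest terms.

186850/8847

Using pₖ = aₖpₖ₋₁ + pₖ₋₂ and qₖ = aₖqₖ₋₁ + qₖ₋₂:
  k=0: a=21, p=21, q=1
  k=1: a=8, p=169, q=8
  k=2: a=3, p=528, q=25
  k=3: a=10, p=5449, q=258
  k=4: a=11, p=60467, q=2863
  k=5: a=3, p=186850, q=8847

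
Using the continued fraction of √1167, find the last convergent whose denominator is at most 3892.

60329/1766

√1167 = [34; 6, 5, 11, 5, 6, 68, …] (period length 6).
Convergents:
  p_0/q_0 = 34/1
  p_1/q_1 = 205/6
  p_2/q_2 = 1059/31
  p_3/q_3 = 11854/347
  p_4/q_4 = 60329/1766
  p_5/q_5 = 373828/10943
q_4 = 1766 ≤ 3892 < 10943 = q_5, so the answer is 60329/1766.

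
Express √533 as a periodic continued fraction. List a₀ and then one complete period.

a₀ = ⌊√533⌋ = 23.
With m₀=0, d₀=1 and mₖ₊₁ = dₖaₖ − mₖ, dₖ₊₁ = (n − mₖ₊₁²)/dₖ, aₖ₊₁ = ⌊(a₀+mₖ₊₁)/dₖ₊₁⌋:
  k=1: m=23, d=4, a=11
  k=2: m=21, d=23, a=1
  k=3: m=2, d=23, a=1
  k=4: m=21, d=4, a=11
  k=5: m=23, d=1, a=46
d=1 and a=2a₀=46 at k=5, so the next step gives (m, d) = (23, 4) again — its k=1 value — and the period has length 5.

[23; 11, 1, 1, 11, 46]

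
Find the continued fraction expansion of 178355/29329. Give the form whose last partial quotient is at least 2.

[6; 12, 3, 6, 1, 7, 2, 6]

178355 = 6*29329 + 2381
29329 = 12*2381 + 757
2381 = 3*757 + 110
757 = 6*110 + 97
110 = 1*97 + 13
97 = 7*13 + 6
13 = 2*6 + 1
6 = 6*1 + 0  (stop)
So 178355/29329 = [6; 12, 3, 6, 1, 7, 2, 6].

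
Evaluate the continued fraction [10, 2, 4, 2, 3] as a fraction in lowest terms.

721/69

Fold from the inside: start with 3/1.
  2 + 1/3 = 7/3
  4 + 3/7 = 31/7
  2 + 7/31 = 69/31
  10 + 31/69 = 721/69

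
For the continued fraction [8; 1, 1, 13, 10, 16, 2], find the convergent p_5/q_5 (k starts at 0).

37302/4379

Using pₖ = aₖpₖ₋₁ + pₖ₋₂, qₖ = aₖqₖ₋₁ + qₖ₋₂ (with p₋₁=1, p₋₂=0, q₋₁=0, q₋₂=1):
  k=0: a=8, p=8, q=1
  k=1: a=1, p=9, q=1
  k=2: a=1, p=17, q=2
  k=3: a=13, p=230, q=27
  k=4: a=10, p=2317, q=272
  k=5: a=16, p=37302, q=4379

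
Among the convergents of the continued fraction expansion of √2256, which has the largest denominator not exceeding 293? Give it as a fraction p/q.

√2256 = [47; 2, 94, …] (period length 2).
Convergents:
  p_0/q_0 = 47/1
  p_1/q_1 = 95/2
  p_2/q_2 = 8977/189
  p_3/q_3 = 18049/380
q_2 = 189 ≤ 293 < 380 = q_3, so the answer is 8977/189.

8977/189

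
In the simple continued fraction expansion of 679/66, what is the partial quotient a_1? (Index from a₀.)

3

679 = 10·66 + 19   →  a_0 = 10
66 = 3·19 + 9   →  a_1 = 3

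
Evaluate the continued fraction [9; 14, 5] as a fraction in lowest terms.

644/71

Fold from the inside: start with 5/1.
  14 + 1/5 = 71/5
  9 + 5/71 = 644/71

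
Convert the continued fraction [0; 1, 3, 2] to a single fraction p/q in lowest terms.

7/9

Using pₖ = aₖpₖ₋₁ + pₖ₋₂ and qₖ = aₖqₖ₋₁ + qₖ₋₂:
  k=0: a=0, p=0, q=1
  k=1: a=1, p=1, q=1
  k=2: a=3, p=3, q=4
  k=3: a=2, p=7, q=9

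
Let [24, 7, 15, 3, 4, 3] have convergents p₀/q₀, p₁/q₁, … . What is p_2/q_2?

2559/106

Using pₖ = aₖpₖ₋₁ + pₖ₋₂, qₖ = aₖqₖ₋₁ + qₖ₋₂ (with p₋₁=1, p₋₂=0, q₋₁=0, q₋₂=1):
  k=0: a=24, p=24, q=1
  k=1: a=7, p=169, q=7
  k=2: a=15, p=2559, q=106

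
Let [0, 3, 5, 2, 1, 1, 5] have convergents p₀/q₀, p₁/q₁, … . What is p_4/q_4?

Using pₖ = aₖpₖ₋₁ + pₖ₋₂, qₖ = aₖqₖ₋₁ + qₖ₋₂ (with p₋₁=1, p₋₂=0, q₋₁=0, q₋₂=1):
  k=0: a=0, p=0, q=1
  k=1: a=3, p=1, q=3
  k=2: a=5, p=5, q=16
  k=3: a=2, p=11, q=35
  k=4: a=1, p=16, q=51

16/51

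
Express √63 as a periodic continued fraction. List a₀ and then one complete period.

a₀ = ⌊√63⌋ = 7.

[7; 1, 14]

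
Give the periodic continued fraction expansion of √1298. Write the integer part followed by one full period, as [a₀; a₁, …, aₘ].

[36; 36, 72]

a₀ = ⌊√1298⌋ = 36.
With m₀=0, d₀=1 and mₖ₊₁ = dₖaₖ − mₖ, dₖ₊₁ = (n − mₖ₊₁²)/dₖ, aₖ₊₁ = ⌊(a₀+mₖ₊₁)/dₖ₊₁⌋:
  k=1: m=36, d=2, a=36
  k=2: m=36, d=1, a=72
d=1 and a=2a₀=72 at k=2, so the next step gives (m, d) = (36, 2) again — its k=1 value — and the period has length 2.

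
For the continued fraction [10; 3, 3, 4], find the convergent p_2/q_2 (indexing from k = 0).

Using pₖ = aₖpₖ₋₁ + pₖ₋₂, qₖ = aₖqₖ₋₁ + qₖ₋₂ (with p₋₁=1, p₋₂=0, q₋₁=0, q₋₂=1):
  k=0: a=10, p=10, q=1
  k=1: a=3, p=31, q=3
  k=2: a=3, p=103, q=10

103/10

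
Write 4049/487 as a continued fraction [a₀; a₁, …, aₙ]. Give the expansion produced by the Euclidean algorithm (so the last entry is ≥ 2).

4049 = 8×487 + 153
487 = 3×153 + 28
153 = 5×28 + 13
28 = 2×13 + 2
13 = 6×2 + 1
2 = 2×1 + 0  (stop)
So 4049/487 = [8; 3, 5, 2, 6, 2].

[8; 3, 5, 2, 6, 2]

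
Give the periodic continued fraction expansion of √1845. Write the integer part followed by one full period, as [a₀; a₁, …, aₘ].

[42; 1, 20, 2, 20, 1, 84]

a₀ = ⌊√1845⌋ = 42.
With m₀=0, d₀=1 and mₖ₊₁ = dₖaₖ − mₖ, dₖ₊₁ = (n − mₖ₊₁²)/dₖ, aₖ₊₁ = ⌊(a₀+mₖ₊₁)/dₖ₊₁⌋:
  k=1: m=42, d=81, a=1
  k=2: m=39, d=4, a=20
  k=3: m=41, d=41, a=2
  k=4: m=41, d=4, a=20
  k=5: m=39, d=81, a=1
  k=6: m=42, d=1, a=84
d=1 and a=2a₀=84 at k=6, so the next step gives (m, d) = (42, 81) again — its k=1 value — and the period has length 6.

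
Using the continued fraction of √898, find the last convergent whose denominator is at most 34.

899/30

√898 = [29; 1, 28, 1, 58, …] (period length 4).
Convergents:
  p_0/q_0 = 29/1
  p_1/q_1 = 30/1
  p_2/q_2 = 869/29
  p_3/q_3 = 899/30
  p_4/q_4 = 53011/1769
q_3 = 30 ≤ 34 < 1769 = q_4, so the answer is 899/30.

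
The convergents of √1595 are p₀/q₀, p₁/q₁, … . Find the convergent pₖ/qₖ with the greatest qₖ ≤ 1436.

√1595 = [39; 1, 14, 1, 78, …] (period length 4).
Convergents:
  p_0/q_0 = 39/1
  p_1/q_1 = 40/1
  p_2/q_2 = 599/15
  p_3/q_3 = 639/16
  p_4/q_4 = 50441/1263
  p_5/q_5 = 51080/1279
  p_6/q_6 = 765561/19169
q_5 = 1279 ≤ 1436 < 19169 = q_6, so the answer is 51080/1279.

51080/1279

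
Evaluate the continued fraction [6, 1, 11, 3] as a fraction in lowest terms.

Fold from the inside: start with 3/1.
  11 + 1/3 = 34/3
  1 + 3/34 = 37/34
  6 + 34/37 = 256/37

256/37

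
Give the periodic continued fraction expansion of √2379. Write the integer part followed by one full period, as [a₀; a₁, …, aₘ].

[48; 1, 3, 2, 3, 1, 96]

a₀ = ⌊√2379⌋ = 48.
With m₀=0, d₀=1 and mₖ₊₁ = dₖaₖ − mₖ, dₖ₊₁ = (n − mₖ₊₁²)/dₖ, aₖ₊₁ = ⌊(a₀+mₖ₊₁)/dₖ₊₁⌋:
  k=1: m=48, d=75, a=1
  k=2: m=27, d=22, a=3
  k=3: m=39, d=39, a=2
  k=4: m=39, d=22, a=3
  k=5: m=27, d=75, a=1
  k=6: m=48, d=1, a=96
d=1 and a=2a₀=96 at k=6, so the next step gives (m, d) = (48, 75) again — its k=1 value — and the period has length 6.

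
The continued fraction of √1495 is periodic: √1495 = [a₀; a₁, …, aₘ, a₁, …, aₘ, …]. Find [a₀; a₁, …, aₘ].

[38; 1, 1, 1, 76]

a₀ = ⌊√1495⌋ = 38.
With m₀=0, d₀=1 and mₖ₊₁ = dₖaₖ − mₖ, dₖ₊₁ = (n − mₖ₊₁²)/dₖ, aₖ₊₁ = ⌊(a₀+mₖ₊₁)/dₖ₊₁⌋:
  k=1: m=38, d=51, a=1
  k=2: m=13, d=26, a=1
  k=3: m=13, d=51, a=1
  k=4: m=38, d=1, a=76
d=1 and a=2a₀=76 at k=4, so the next step gives (m, d) = (38, 51) again — its k=1 value — and the period has length 4.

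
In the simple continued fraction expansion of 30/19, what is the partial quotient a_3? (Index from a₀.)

2

30 = 1·19 + 11   →  a_0 = 1
19 = 1·11 + 8   →  a_1 = 1
11 = 1·8 + 3   →  a_2 = 1
8 = 2·3 + 2   →  a_3 = 2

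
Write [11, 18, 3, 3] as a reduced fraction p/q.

Fold from the inside: start with 3/1.
  3 + 1/3 = 10/3
  18 + 3/10 = 183/10
  11 + 10/183 = 2023/183

2023/183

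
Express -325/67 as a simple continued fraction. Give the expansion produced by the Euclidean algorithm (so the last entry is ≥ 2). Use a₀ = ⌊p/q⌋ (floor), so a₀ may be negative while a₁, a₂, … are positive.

-325 = -5×67 + 10
67 = 6×10 + 7
10 = 1×7 + 3
7 = 2×3 + 1
3 = 3×1 + 0  (stop)
So -325/67 = [-5; 6, 1, 2, 3].

[-5; 6, 1, 2, 3]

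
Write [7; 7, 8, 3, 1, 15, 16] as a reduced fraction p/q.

424734/59483

Fold from the inside: start with 16/1.
  15 + 1/16 = 241/16
  1 + 16/241 = 257/241
  3 + 241/257 = 1012/257
  8 + 257/1012 = 8353/1012
  7 + 1012/8353 = 59483/8353
  7 + 8353/59483 = 424734/59483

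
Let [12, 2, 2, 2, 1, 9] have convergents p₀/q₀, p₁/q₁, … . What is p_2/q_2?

Using pₖ = aₖpₖ₋₁ + pₖ₋₂, qₖ = aₖqₖ₋₁ + qₖ₋₂ (with p₋₁=1, p₋₂=0, q₋₁=0, q₋₂=1):
  k=0: a=12, p=12, q=1
  k=1: a=2, p=25, q=2
  k=2: a=2, p=62, q=5

62/5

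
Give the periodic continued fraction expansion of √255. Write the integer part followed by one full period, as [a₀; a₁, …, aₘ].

a₀ = ⌊√255⌋ = 15.
With m₀=0, d₀=1 and mₖ₊₁ = dₖaₖ − mₖ, dₖ₊₁ = (n − mₖ₊₁²)/dₖ, aₖ₊₁ = ⌊(a₀+mₖ₊₁)/dₖ₊₁⌋:
  k=1: m=15, d=30, a=1
  k=2: m=15, d=1, a=30
d=1 and a=2a₀=30 at k=2, so the next step gives (m, d) = (15, 30) again — its k=1 value — and the period has length 2.

[15; 1, 30]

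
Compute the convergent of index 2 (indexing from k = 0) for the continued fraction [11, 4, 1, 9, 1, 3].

56/5

Using pₖ = aₖpₖ₋₁ + pₖ₋₂, qₖ = aₖqₖ₋₁ + qₖ₋₂ (with p₋₁=1, p₋₂=0, q₋₁=0, q₋₂=1):
  k=0: a=11, p=11, q=1
  k=1: a=4, p=45, q=4
  k=2: a=1, p=56, q=5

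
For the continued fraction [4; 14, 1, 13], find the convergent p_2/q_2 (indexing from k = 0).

Using pₖ = aₖpₖ₋₁ + pₖ₋₂, qₖ = aₖqₖ₋₁ + qₖ₋₂ (with p₋₁=1, p₋₂=0, q₋₁=0, q₋₂=1):
  k=0: a=4, p=4, q=1
  k=1: a=14, p=57, q=14
  k=2: a=1, p=61, q=15

61/15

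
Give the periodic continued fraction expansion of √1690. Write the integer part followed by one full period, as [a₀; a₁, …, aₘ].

a₀ = ⌊√1690⌋ = 41.
With m₀=0, d₀=1 and mₖ₊₁ = dₖaₖ − mₖ, dₖ₊₁ = (n − mₖ₊₁²)/dₖ, aₖ₊₁ = ⌊(a₀+mₖ₊₁)/dₖ₊₁⌋:
  k=1: m=41, d=9, a=9
  k=2: m=40, d=10, a=8
  k=3: m=40, d=9, a=9
  k=4: m=41, d=1, a=82
d=1 and a=2a₀=82 at k=4, so the next step gives (m, d) = (41, 9) again — its k=1 value — and the period has length 4.

[41; 9, 8, 9, 82]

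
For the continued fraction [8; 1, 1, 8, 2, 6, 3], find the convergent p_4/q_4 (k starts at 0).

307/36

Using pₖ = aₖpₖ₋₁ + pₖ₋₂, qₖ = aₖqₖ₋₁ + qₖ₋₂ (with p₋₁=1, p₋₂=0, q₋₁=0, q₋₂=1):
  k=0: a=8, p=8, q=1
  k=1: a=1, p=9, q=1
  k=2: a=1, p=17, q=2
  k=3: a=8, p=145, q=17
  k=4: a=2, p=307, q=36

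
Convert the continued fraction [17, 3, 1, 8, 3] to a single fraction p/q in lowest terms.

Using pₖ = aₖpₖ₋₁ + pₖ₋₂ and qₖ = aₖqₖ₋₁ + qₖ₋₂:
  k=0: a=17, p=17, q=1
  k=1: a=3, p=52, q=3
  k=2: a=1, p=69, q=4
  k=3: a=8, p=604, q=35
  k=4: a=3, p=1881, q=109

1881/109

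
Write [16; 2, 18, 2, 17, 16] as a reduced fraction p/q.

351829/21340

Using pₖ = aₖpₖ₋₁ + pₖ₋₂ and qₖ = aₖqₖ₋₁ + qₖ₋₂:
  k=0: a=16, p=16, q=1
  k=1: a=2, p=33, q=2
  k=2: a=18, p=610, q=37
  k=3: a=2, p=1253, q=76
  k=4: a=17, p=21911, q=1329
  k=5: a=16, p=351829, q=21340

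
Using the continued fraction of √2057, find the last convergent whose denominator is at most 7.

136/3

√2057 = [45; 2, 1, 4, 1, 2, 90, …] (period length 6).
Convergents:
  p_0/q_0 = 45/1
  p_1/q_1 = 91/2
  p_2/q_2 = 136/3
  p_3/q_3 = 635/14
q_2 = 3 ≤ 7 < 14 = q_3, so the answer is 136/3.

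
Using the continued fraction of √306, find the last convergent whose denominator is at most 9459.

84473/4829

√306 = [17; 2, 34, …] (period length 2).
Convergents:
  p_0/q_0 = 17/1
  p_1/q_1 = 35/2
  p_2/q_2 = 1207/69
  p_3/q_3 = 2449/140
  p_4/q_4 = 84473/4829
  p_5/q_5 = 171395/9798
q_4 = 4829 ≤ 9459 < 9798 = q_5, so the answer is 84473/4829.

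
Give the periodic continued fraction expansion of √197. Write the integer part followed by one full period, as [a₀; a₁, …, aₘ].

a₀ = ⌊√197⌋ = 14.

[14; 28]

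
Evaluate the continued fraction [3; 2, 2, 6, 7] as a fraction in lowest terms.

780/229

Fold from the inside: start with 7/1.
  6 + 1/7 = 43/7
  2 + 7/43 = 93/43
  2 + 43/93 = 229/93
  3 + 93/229 = 780/229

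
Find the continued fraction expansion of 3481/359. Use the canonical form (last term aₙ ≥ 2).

[9; 1, 2, 3, 2, 2, 6]

3481 = 9·359 + 250
359 = 1·250 + 109
250 = 2·109 + 32
109 = 3·32 + 13
32 = 2·13 + 6
13 = 2·6 + 1
6 = 6·1 + 0  (stop)
So 3481/359 = [9; 1, 2, 3, 2, 2, 6].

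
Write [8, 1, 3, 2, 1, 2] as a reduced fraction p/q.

Using pₖ = aₖpₖ₋₁ + pₖ₋₂ and qₖ = aₖqₖ₋₁ + qₖ₋₂:
  k=0: a=8, p=8, q=1
  k=1: a=1, p=9, q=1
  k=2: a=3, p=35, q=4
  k=3: a=2, p=79, q=9
  k=4: a=1, p=114, q=13
  k=5: a=2, p=307, q=35

307/35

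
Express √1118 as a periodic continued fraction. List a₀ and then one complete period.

[33; 2, 3, 2, 3, 2, 66]

a₀ = ⌊√1118⌋ = 33.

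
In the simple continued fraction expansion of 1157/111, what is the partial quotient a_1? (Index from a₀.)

2

1157 = 10·111 + 47   →  a_0 = 10
111 = 2·47 + 17   →  a_1 = 2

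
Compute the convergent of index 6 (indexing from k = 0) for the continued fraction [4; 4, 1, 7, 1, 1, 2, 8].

883/210

Using pₖ = aₖpₖ₋₁ + pₖ₋₂, qₖ = aₖqₖ₋₁ + qₖ₋₂ (with p₋₁=1, p₋₂=0, q₋₁=0, q₋₂=1):
  k=0: a=4, p=4, q=1
  k=1: a=4, p=17, q=4
  k=2: a=1, p=21, q=5
  k=3: a=7, p=164, q=39
  k=4: a=1, p=185, q=44
  k=5: a=1, p=349, q=83
  k=6: a=2, p=883, q=210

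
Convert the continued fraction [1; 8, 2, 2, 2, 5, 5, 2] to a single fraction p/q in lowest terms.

Using pₖ = aₖpₖ₋₁ + pₖ₋₂ and qₖ = aₖqₖ₋₁ + qₖ₋₂:
  k=0: a=1, p=1, q=1
  k=1: a=8, p=9, q=8
  k=2: a=2, p=19, q=17
  k=3: a=2, p=47, q=42
  k=4: a=2, p=113, q=101
  k=5: a=5, p=612, q=547
  k=6: a=5, p=3173, q=2836
  k=7: a=2, p=6958, q=6219

6958/6219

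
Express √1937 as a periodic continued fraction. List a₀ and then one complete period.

a₀ = ⌊√1937⌋ = 44.
With m₀=0, d₀=1 and mₖ₊₁ = dₖaₖ − mₖ, dₖ₊₁ = (n − mₖ₊₁²)/dₖ, aₖ₊₁ = ⌊(a₀+mₖ₊₁)/dₖ₊₁⌋:
  k=1: m=44, d=1, a=88
d=1 and a=2a₀=88 at k=1, so the next step gives (m, d) = (44, 1) again — its k=1 value — and the period has length 1.

[44; 88]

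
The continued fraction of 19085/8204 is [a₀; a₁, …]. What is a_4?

9

19085 = 2·8204 + 2677   →  a_0 = 2
8204 = 3·2677 + 173   →  a_1 = 3
2677 = 15·173 + 82   →  a_2 = 15
173 = 2·82 + 9   →  a_3 = 2
82 = 9·9 + 1   →  a_4 = 9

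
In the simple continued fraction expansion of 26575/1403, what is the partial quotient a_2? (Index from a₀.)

16

26575 = 18·1403 + 1321   →  a_0 = 18
1403 = 1·1321 + 82   →  a_1 = 1
1321 = 16·82 + 9   →  a_2 = 16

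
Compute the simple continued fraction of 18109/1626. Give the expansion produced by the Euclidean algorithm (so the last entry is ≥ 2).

[11; 7, 3, 2, 3, 9]

18109 = 11·1626 + 223
1626 = 7·223 + 65
223 = 3·65 + 28
65 = 2·28 + 9
28 = 3·9 + 1
9 = 9·1 + 0  (stop)
So 18109/1626 = [11; 7, 3, 2, 3, 9].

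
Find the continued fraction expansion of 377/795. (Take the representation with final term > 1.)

377 = 0·795 + 377
795 = 2·377 + 41
377 = 9·41 + 8
41 = 5·8 + 1
8 = 8·1 + 0  (stop)
So 377/795 = [0; 2, 9, 5, 8].

[0; 2, 9, 5, 8]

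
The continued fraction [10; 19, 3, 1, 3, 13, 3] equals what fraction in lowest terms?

Using pₖ = aₖpₖ₋₁ + pₖ₋₂ and qₖ = aₖqₖ₋₁ + qₖ₋₂:
  k=0: a=10, p=10, q=1
  k=1: a=19, p=191, q=19
  k=2: a=3, p=583, q=58
  k=3: a=1, p=774, q=77
  k=4: a=3, p=2905, q=289
  k=5: a=13, p=38539, q=3834
  k=6: a=3, p=118522, q=11791

118522/11791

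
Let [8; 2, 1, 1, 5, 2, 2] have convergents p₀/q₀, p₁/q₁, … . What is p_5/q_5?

Using pₖ = aₖpₖ₋₁ + pₖ₋₂, qₖ = aₖqₖ₋₁ + qₖ₋₂ (with p₋₁=1, p₋₂=0, q₋₁=0, q₋₂=1):
  k=0: a=8, p=8, q=1
  k=1: a=2, p=17, q=2
  k=2: a=1, p=25, q=3
  k=3: a=1, p=42, q=5
  k=4: a=5, p=235, q=28
  k=5: a=2, p=512, q=61

512/61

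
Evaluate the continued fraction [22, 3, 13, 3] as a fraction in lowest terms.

2746/123

Fold from the inside: start with 3/1.
  13 + 1/3 = 40/3
  3 + 3/40 = 123/40
  22 + 40/123 = 2746/123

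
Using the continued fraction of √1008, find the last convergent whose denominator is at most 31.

√1008 = [31; 1, 2, 1, 62, …] (period length 4).
Convergents:
  p_0/q_0 = 31/1
  p_1/q_1 = 32/1
  p_2/q_2 = 95/3
  p_3/q_3 = 127/4
  p_4/q_4 = 7969/251
q_3 = 4 ≤ 31 < 251 = q_4, so the answer is 127/4.

127/4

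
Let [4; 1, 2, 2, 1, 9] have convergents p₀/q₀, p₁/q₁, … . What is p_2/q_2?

14/3

Using pₖ = aₖpₖ₋₁ + pₖ₋₂, qₖ = aₖqₖ₋₁ + qₖ₋₂ (with p₋₁=1, p₋₂=0, q₋₁=0, q₋₂=1):
  k=0: a=4, p=4, q=1
  k=1: a=1, p=5, q=1
  k=2: a=2, p=14, q=3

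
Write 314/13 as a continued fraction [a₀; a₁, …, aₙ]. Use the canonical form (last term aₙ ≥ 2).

314 = 24·13 + 2
13 = 6·2 + 1
2 = 2·1 + 0  (stop)
So 314/13 = [24; 6, 2].

[24; 6, 2]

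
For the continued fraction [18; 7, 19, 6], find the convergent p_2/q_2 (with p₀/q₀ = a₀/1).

Using pₖ = aₖpₖ₋₁ + pₖ₋₂, qₖ = aₖqₖ₋₁ + qₖ₋₂ (with p₋₁=1, p₋₂=0, q₋₁=0, q₋₂=1):
  k=0: a=18, p=18, q=1
  k=1: a=7, p=127, q=7
  k=2: a=19, p=2431, q=134

2431/134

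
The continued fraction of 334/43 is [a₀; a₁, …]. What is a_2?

3

334 = 7·43 + 33   →  a_0 = 7
43 = 1·33 + 10   →  a_1 = 1
33 = 3·10 + 3   →  a_2 = 3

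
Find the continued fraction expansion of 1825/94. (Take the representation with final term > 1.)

1825 = 19×94 + 39
94 = 2×39 + 16
39 = 2×16 + 7
16 = 2×7 + 2
7 = 3×2 + 1
2 = 2×1 + 0  (stop)
So 1825/94 = [19; 2, 2, 2, 3, 2].

[19; 2, 2, 2, 3, 2]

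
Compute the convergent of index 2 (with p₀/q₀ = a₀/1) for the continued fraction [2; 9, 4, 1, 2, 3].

78/37

Using pₖ = aₖpₖ₋₁ + pₖ₋₂, qₖ = aₖqₖ₋₁ + qₖ₋₂ (with p₋₁=1, p₋₂=0, q₋₁=0, q₋₂=1):
  k=0: a=2, p=2, q=1
  k=1: a=9, p=19, q=9
  k=2: a=4, p=78, q=37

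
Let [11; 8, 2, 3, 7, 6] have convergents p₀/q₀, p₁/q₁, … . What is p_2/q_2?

189/17

Using pₖ = aₖpₖ₋₁ + pₖ₋₂, qₖ = aₖqₖ₋₁ + qₖ₋₂ (with p₋₁=1, p₋₂=0, q₋₁=0, q₋₂=1):
  k=0: a=11, p=11, q=1
  k=1: a=8, p=89, q=8
  k=2: a=2, p=189, q=17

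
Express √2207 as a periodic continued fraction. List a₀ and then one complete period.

[46; 1, 45, 1, 92]

a₀ = ⌊√2207⌋ = 46.
With m₀=0, d₀=1 and mₖ₊₁ = dₖaₖ − mₖ, dₖ₊₁ = (n − mₖ₊₁²)/dₖ, aₖ₊₁ = ⌊(a₀+mₖ₊₁)/dₖ₊₁⌋:
  k=1: m=46, d=91, a=1
  k=2: m=45, d=2, a=45
  k=3: m=45, d=91, a=1
  k=4: m=46, d=1, a=92
d=1 and a=2a₀=92 at k=4, so the next step gives (m, d) = (46, 91) again — its k=1 value — and the period has length 4.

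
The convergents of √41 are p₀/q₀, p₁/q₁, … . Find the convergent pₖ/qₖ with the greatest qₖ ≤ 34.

32/5

√41 = [6; 2, 2, 12, …] (period length 3).
Convergents:
  p_0/q_0 = 6/1
  p_1/q_1 = 13/2
  p_2/q_2 = 32/5
  p_3/q_3 = 397/62
q_2 = 5 ≤ 34 < 62 = q_3, so the answer is 32/5.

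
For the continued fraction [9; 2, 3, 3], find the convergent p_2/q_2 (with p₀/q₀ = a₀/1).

66/7

Using pₖ = aₖpₖ₋₁ + pₖ₋₂, qₖ = aₖqₖ₋₁ + qₖ₋₂ (with p₋₁=1, p₋₂=0, q₋₁=0, q₋₂=1):
  k=0: a=9, p=9, q=1
  k=1: a=2, p=19, q=2
  k=2: a=3, p=66, q=7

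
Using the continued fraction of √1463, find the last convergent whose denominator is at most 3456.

46817/1224

√1463 = [38; 4, 76, …] (period length 2).
Convergents:
  p_0/q_0 = 38/1
  p_1/q_1 = 153/4
  p_2/q_2 = 11666/305
  p_3/q_3 = 46817/1224
  p_4/q_4 = 3569758/93329
q_3 = 1224 ≤ 3456 < 93329 = q_4, so the answer is 46817/1224.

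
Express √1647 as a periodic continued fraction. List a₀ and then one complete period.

[40; 1, 1, 2, 1, 1, 80]

a₀ = ⌊√1647⌋ = 40.
With m₀=0, d₀=1 and mₖ₊₁ = dₖaₖ − mₖ, dₖ₊₁ = (n − mₖ₊₁²)/dₖ, aₖ₊₁ = ⌊(a₀+mₖ₊₁)/dₖ₊₁⌋:
  k=1: m=40, d=47, a=1
  k=2: m=7, d=34, a=1
  k=3: m=27, d=27, a=2
  k=4: m=27, d=34, a=1
  k=5: m=7, d=47, a=1
  k=6: m=40, d=1, a=80
d=1 and a=2a₀=80 at k=6, so the next step gives (m, d) = (40, 47) again — its k=1 value — and the period has length 6.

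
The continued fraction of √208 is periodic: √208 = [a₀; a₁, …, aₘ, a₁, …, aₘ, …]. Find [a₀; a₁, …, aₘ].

[14; 2, 2, 1, 2, 2, 28]

a₀ = ⌊√208⌋ = 14.
With m₀=0, d₀=1 and mₖ₊₁ = dₖaₖ − mₖ, dₖ₊₁ = (n − mₖ₊₁²)/dₖ, aₖ₊₁ = ⌊(a₀+mₖ₊₁)/dₖ₊₁⌋:
  k=1: m=14, d=12, a=2
  k=2: m=10, d=9, a=2
  k=3: m=8, d=16, a=1
  k=4: m=8, d=9, a=2
  k=5: m=10, d=12, a=2
  k=6: m=14, d=1, a=28
d=1 and a=2a₀=28 at k=6, so the next step gives (m, d) = (14, 12) again — its k=1 value — and the period has length 6.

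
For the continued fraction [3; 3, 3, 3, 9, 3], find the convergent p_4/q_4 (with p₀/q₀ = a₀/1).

Using pₖ = aₖpₖ₋₁ + pₖ₋₂, qₖ = aₖqₖ₋₁ + qₖ₋₂ (with p₋₁=1, p₋₂=0, q₋₁=0, q₋₂=1):
  k=0: a=3, p=3, q=1
  k=1: a=3, p=10, q=3
  k=2: a=3, p=33, q=10
  k=3: a=3, p=109, q=33
  k=4: a=9, p=1014, q=307

1014/307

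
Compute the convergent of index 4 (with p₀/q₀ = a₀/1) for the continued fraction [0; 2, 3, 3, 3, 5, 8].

Using pₖ = aₖpₖ₋₁ + pₖ₋₂, qₖ = aₖqₖ₋₁ + qₖ₋₂ (with p₋₁=1, p₋₂=0, q₋₁=0, q₋₂=1):
  k=0: a=0, p=0, q=1
  k=1: a=2, p=1, q=2
  k=2: a=3, p=3, q=7
  k=3: a=3, p=10, q=23
  k=4: a=3, p=33, q=76

33/76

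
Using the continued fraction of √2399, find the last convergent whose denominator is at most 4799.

232751/4752

√2399 = [48; 1, 47, 1, 96, …] (period length 4).
Convergents:
  p_0/q_0 = 48/1
  p_1/q_1 = 49/1
  p_2/q_2 = 2351/48
  p_3/q_3 = 2400/49
  p_4/q_4 = 232751/4752
  p_5/q_5 = 235151/4801
q_4 = 4752 ≤ 4799 < 4801 = q_5, so the answer is 232751/4752.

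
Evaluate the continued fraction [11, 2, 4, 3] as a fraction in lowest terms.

Using pₖ = aₖpₖ₋₁ + pₖ₋₂ and qₖ = aₖqₖ₋₁ + qₖ₋₂:
  k=0: a=11, p=11, q=1
  k=1: a=2, p=23, q=2
  k=2: a=4, p=103, q=9
  k=3: a=3, p=332, q=29

332/29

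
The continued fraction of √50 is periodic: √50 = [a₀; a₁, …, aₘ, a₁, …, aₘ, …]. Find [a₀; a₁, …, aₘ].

[7; 14]

a₀ = ⌊√50⌋ = 7.
With m₀=0, d₀=1 and mₖ₊₁ = dₖaₖ − mₖ, dₖ₊₁ = (n − mₖ₊₁²)/dₖ, aₖ₊₁ = ⌊(a₀+mₖ₊₁)/dₖ₊₁⌋:
  k=1: m=7, d=1, a=14
d=1 and a=2a₀=14 at k=1, so the next step gives (m, d) = (7, 1) again — its k=1 value — and the period has length 1.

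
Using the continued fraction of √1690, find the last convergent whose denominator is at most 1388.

27379/666

√1690 = [41; 9, 8, 9, 82, …] (period length 4).
Convergents:
  p_0/q_0 = 41/1
  p_1/q_1 = 370/9
  p_2/q_2 = 3001/73
  p_3/q_3 = 27379/666
  p_4/q_4 = 2248079/54685
q_3 = 666 ≤ 1388 < 54685 = q_4, so the answer is 27379/666.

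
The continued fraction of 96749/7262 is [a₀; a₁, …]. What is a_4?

1

96749 = 13·7262 + 2343   →  a_0 = 13
7262 = 3·2343 + 233   →  a_1 = 3
2343 = 10·233 + 13   →  a_2 = 10
233 = 17·13 + 12   →  a_3 = 17
13 = 1·12 + 1   →  a_4 = 1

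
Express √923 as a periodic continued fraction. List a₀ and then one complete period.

a₀ = ⌊√923⌋ = 30.
With m₀=0, d₀=1 and mₖ₊₁ = dₖaₖ − mₖ, dₖ₊₁ = (n − mₖ₊₁²)/dₖ, aₖ₊₁ = ⌊(a₀+mₖ₊₁)/dₖ₊₁⌋:
  k=1: m=30, d=23, a=2
  k=2: m=16, d=29, a=1
  k=3: m=13, d=26, a=1
  k=4: m=13, d=29, a=1
  k=5: m=16, d=23, a=2
  k=6: m=30, d=1, a=60
d=1 and a=2a₀=60 at k=6, so the next step gives (m, d) = (30, 23) again — its k=1 value — and the period has length 6.

[30; 2, 1, 1, 1, 2, 60]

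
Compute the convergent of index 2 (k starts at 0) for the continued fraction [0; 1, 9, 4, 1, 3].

9/10

Using pₖ = aₖpₖ₋₁ + pₖ₋₂, qₖ = aₖqₖ₋₁ + qₖ₋₂ (with p₋₁=1, p₋₂=0, q₋₁=0, q₋₂=1):
  k=0: a=0, p=0, q=1
  k=1: a=1, p=1, q=1
  k=2: a=9, p=9, q=10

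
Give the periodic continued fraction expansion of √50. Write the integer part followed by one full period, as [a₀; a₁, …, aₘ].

[7; 14]

a₀ = ⌊√50⌋ = 7.
With m₀=0, d₀=1 and mₖ₊₁ = dₖaₖ − mₖ, dₖ₊₁ = (n − mₖ₊₁²)/dₖ, aₖ₊₁ = ⌊(a₀+mₖ₊₁)/dₖ₊₁⌋:
  k=1: m=7, d=1, a=14
d=1 and a=2a₀=14 at k=1, so the next step gives (m, d) = (7, 1) again — its k=1 value — and the period has length 1.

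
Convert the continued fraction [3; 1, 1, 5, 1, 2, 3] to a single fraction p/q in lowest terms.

Using pₖ = aₖpₖ₋₁ + pₖ₋₂ and qₖ = aₖqₖ₋₁ + qₖ₋₂:
  k=0: a=3, p=3, q=1
  k=1: a=1, p=4, q=1
  k=2: a=1, p=7, q=2
  k=3: a=5, p=39, q=11
  k=4: a=1, p=46, q=13
  k=5: a=2, p=131, q=37
  k=6: a=3, p=439, q=124

439/124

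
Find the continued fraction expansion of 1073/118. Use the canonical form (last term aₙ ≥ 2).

1073 = 9*118 + 11
118 = 10*11 + 8
11 = 1*8 + 3
8 = 2*3 + 2
3 = 1*2 + 1
2 = 2*1 + 0  (stop)
So 1073/118 = [9; 10, 1, 2, 1, 2].

[9; 10, 1, 2, 1, 2]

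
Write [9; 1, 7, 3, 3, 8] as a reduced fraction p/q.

Fold from the inside: start with 8/1.
  3 + 1/8 = 25/8
  3 + 8/25 = 83/25
  7 + 25/83 = 606/83
  1 + 83/606 = 689/606
  9 + 606/689 = 6807/689

6807/689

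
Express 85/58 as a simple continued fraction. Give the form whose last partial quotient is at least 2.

[1; 2, 6, 1, 3]

85 = 1·58 + 27
58 = 2·27 + 4
27 = 6·4 + 3
4 = 1·3 + 1
3 = 3·1 + 0  (stop)
So 85/58 = [1; 2, 6, 1, 3].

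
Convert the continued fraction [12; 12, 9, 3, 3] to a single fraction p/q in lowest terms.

Fold from the inside: start with 3/1.
  3 + 1/3 = 10/3
  9 + 3/10 = 93/10
  12 + 10/93 = 1126/93
  12 + 93/1126 = 13605/1126

13605/1126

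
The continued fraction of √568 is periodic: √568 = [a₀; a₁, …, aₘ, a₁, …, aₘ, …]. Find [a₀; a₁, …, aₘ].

[23; 1, 4, 1, 46]

a₀ = ⌊√568⌋ = 23.
With m₀=0, d₀=1 and mₖ₊₁ = dₖaₖ − mₖ, dₖ₊₁ = (n − mₖ₊₁²)/dₖ, aₖ₊₁ = ⌊(a₀+mₖ₊₁)/dₖ₊₁⌋:
  k=1: m=23, d=39, a=1
  k=2: m=16, d=8, a=4
  k=3: m=16, d=39, a=1
  k=4: m=23, d=1, a=46
d=1 and a=2a₀=46 at k=4, so the next step gives (m, d) = (23, 39) again — its k=1 value — and the period has length 4.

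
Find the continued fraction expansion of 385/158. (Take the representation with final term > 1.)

[2; 2, 3, 2, 4, 2]

385 = 2·158 + 69
158 = 2·69 + 20
69 = 3·20 + 9
20 = 2·9 + 2
9 = 4·2 + 1
2 = 2·1 + 0  (stop)
So 385/158 = [2; 2, 3, 2, 4, 2].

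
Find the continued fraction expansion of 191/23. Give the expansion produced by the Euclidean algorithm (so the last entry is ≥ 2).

191 = 8×23 + 7
23 = 3×7 + 2
7 = 3×2 + 1
2 = 2×1 + 0  (stop)
So 191/23 = [8; 3, 3, 2].

[8; 3, 3, 2]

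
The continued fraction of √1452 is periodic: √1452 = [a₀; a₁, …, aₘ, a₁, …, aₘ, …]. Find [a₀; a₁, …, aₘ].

a₀ = ⌊√1452⌋ = 38.
With m₀=0, d₀=1 and mₖ₊₁ = dₖaₖ − mₖ, dₖ₊₁ = (n − mₖ₊₁²)/dₖ, aₖ₊₁ = ⌊(a₀+mₖ₊₁)/dₖ₊₁⌋:
  k=1: m=38, d=8, a=9
  k=2: m=34, d=37, a=1
  k=3: m=3, d=39, a=1
  k=4: m=36, d=4, a=18
  k=5: m=36, d=39, a=1
  k=6: m=3, d=37, a=1
  k=7: m=34, d=8, a=9
  k=8: m=38, d=1, a=76
d=1 and a=2a₀=76 at k=8, so the next step gives (m, d) = (38, 8) again — its k=1 value — and the period has length 8.

[38; 9, 1, 1, 18, 1, 1, 9, 76]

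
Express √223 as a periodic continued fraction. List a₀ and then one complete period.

[14; 1, 13, 1, 28]

a₀ = ⌊√223⌋ = 14.
With m₀=0, d₀=1 and mₖ₊₁ = dₖaₖ − mₖ, dₖ₊₁ = (n − mₖ₊₁²)/dₖ, aₖ₊₁ = ⌊(a₀+mₖ₊₁)/dₖ₊₁⌋:
  k=1: m=14, d=27, a=1
  k=2: m=13, d=2, a=13
  k=3: m=13, d=27, a=1
  k=4: m=14, d=1, a=28
d=1 and a=2a₀=28 at k=4, so the next step gives (m, d) = (14, 27) again — its k=1 value — and the period has length 4.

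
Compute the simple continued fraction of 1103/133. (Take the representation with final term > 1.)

[8; 3, 2, 2, 3, 2]

1103 = 8×133 + 39
133 = 3×39 + 16
39 = 2×16 + 7
16 = 2×7 + 2
7 = 3×2 + 1
2 = 2×1 + 0  (stop)
So 1103/133 = [8; 3, 2, 2, 3, 2].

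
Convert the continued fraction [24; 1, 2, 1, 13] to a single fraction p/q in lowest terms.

Fold from the inside: start with 13/1.
  1 + 1/13 = 14/13
  2 + 13/14 = 41/14
  1 + 14/41 = 55/41
  24 + 41/55 = 1361/55

1361/55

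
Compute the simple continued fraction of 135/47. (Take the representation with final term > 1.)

135 = 2×47 + 41
47 = 1×41 + 6
41 = 6×6 + 5
6 = 1×5 + 1
5 = 5×1 + 0  (stop)
So 135/47 = [2; 1, 6, 1, 5].

[2; 1, 6, 1, 5]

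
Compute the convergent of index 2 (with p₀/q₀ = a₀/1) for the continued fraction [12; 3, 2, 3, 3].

86/7

Using pₖ = aₖpₖ₋₁ + pₖ₋₂, qₖ = aₖqₖ₋₁ + qₖ₋₂ (with p₋₁=1, p₋₂=0, q₋₁=0, q₋₂=1):
  k=0: a=12, p=12, q=1
  k=1: a=3, p=37, q=3
  k=2: a=2, p=86, q=7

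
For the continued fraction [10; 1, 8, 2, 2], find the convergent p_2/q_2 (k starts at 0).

Using pₖ = aₖpₖ₋₁ + pₖ₋₂, qₖ = aₖqₖ₋₁ + qₖ₋₂ (with p₋₁=1, p₋₂=0, q₋₁=0, q₋₂=1):
  k=0: a=10, p=10, q=1
  k=1: a=1, p=11, q=1
  k=2: a=8, p=98, q=9

98/9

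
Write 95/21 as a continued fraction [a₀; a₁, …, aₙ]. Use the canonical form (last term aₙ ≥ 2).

[4; 1, 1, 10]

95 = 4*21 + 11
21 = 1*11 + 10
11 = 1*10 + 1
10 = 10*1 + 0  (stop)
So 95/21 = [4; 1, 1, 10].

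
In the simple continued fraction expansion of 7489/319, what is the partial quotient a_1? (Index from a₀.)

2

7489 = 23·319 + 152   →  a_0 = 23
319 = 2·152 + 15   →  a_1 = 2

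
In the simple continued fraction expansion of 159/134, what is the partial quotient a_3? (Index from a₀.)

1

159 = 1·134 + 25   →  a_0 = 1
134 = 5·25 + 9   →  a_1 = 5
25 = 2·9 + 7   →  a_2 = 2
9 = 1·7 + 2   →  a_3 = 1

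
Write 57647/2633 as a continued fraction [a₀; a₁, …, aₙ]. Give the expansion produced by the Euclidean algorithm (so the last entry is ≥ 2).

[21; 1, 8, 2, 3, 2, 17]

57647 = 21·2633 + 2354
2633 = 1·2354 + 279
2354 = 8·279 + 122
279 = 2·122 + 35
122 = 3·35 + 17
35 = 2·17 + 1
17 = 17·1 + 0  (stop)
So 57647/2633 = [21; 1, 8, 2, 3, 2, 17].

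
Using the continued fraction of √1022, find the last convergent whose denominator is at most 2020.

64417/2015

√1022 = [31; 1, 30, 1, 62, …] (period length 4).
Convergents:
  p_0/q_0 = 31/1
  p_1/q_1 = 32/1
  p_2/q_2 = 991/31
  p_3/q_3 = 1023/32
  p_4/q_4 = 64417/2015
  p_5/q_5 = 65440/2047
q_4 = 2015 ≤ 2020 < 2047 = q_5, so the answer is 64417/2015.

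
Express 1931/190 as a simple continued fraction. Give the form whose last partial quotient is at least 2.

[10; 6, 7, 1, 3]

1931 = 10*190 + 31
190 = 6*31 + 4
31 = 7*4 + 3
4 = 1*3 + 1
3 = 3*1 + 0  (stop)
So 1931/190 = [10; 6, 7, 1, 3].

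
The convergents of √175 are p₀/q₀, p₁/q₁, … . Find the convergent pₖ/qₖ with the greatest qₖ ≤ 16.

√175 = [13; 4, 2, 1, 2, 4, 26, …] (period length 6).
Convergents:
  p_0/q_0 = 13/1
  p_1/q_1 = 53/4
  p_2/q_2 = 119/9
  p_3/q_3 = 172/13
  p_4/q_4 = 463/35
q_3 = 13 ≤ 16 < 35 = q_4, so the answer is 172/13.

172/13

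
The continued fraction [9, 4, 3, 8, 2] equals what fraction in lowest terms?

Fold from the inside: start with 2/1.
  8 + 1/2 = 17/2
  3 + 2/17 = 53/17
  4 + 17/53 = 229/53
  9 + 53/229 = 2114/229

2114/229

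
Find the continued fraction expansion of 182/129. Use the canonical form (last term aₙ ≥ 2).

182 = 1·129 + 53
129 = 2·53 + 23
53 = 2·23 + 7
23 = 3·7 + 2
7 = 3·2 + 1
2 = 2·1 + 0  (stop)
So 182/129 = [1; 2, 2, 3, 3, 2].

[1; 2, 2, 3, 3, 2]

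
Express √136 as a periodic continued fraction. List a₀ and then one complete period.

a₀ = ⌊√136⌋ = 11.
With m₀=0, d₀=1 and mₖ₊₁ = dₖaₖ − mₖ, dₖ₊₁ = (n − mₖ₊₁²)/dₖ, aₖ₊₁ = ⌊(a₀+mₖ₊₁)/dₖ₊₁⌋:
  k=1: m=11, d=15, a=1
  k=2: m=4, d=8, a=1
  k=3: m=4, d=15, a=1
  k=4: m=11, d=1, a=22
d=1 and a=2a₀=22 at k=4, so the next step gives (m, d) = (11, 15) again — its k=1 value — and the period has length 4.

[11; 1, 1, 1, 22]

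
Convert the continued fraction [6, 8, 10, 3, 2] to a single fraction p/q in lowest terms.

3570/583

Using pₖ = aₖpₖ₋₁ + pₖ₋₂ and qₖ = aₖqₖ₋₁ + qₖ₋₂:
  k=0: a=6, p=6, q=1
  k=1: a=8, p=49, q=8
  k=2: a=10, p=496, q=81
  k=3: a=3, p=1537, q=251
  k=4: a=2, p=3570, q=583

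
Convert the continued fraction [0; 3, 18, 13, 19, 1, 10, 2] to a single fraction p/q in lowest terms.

Using pₖ = aₖpₖ₋₁ + pₖ₋₂ and qₖ = aₖqₖ₋₁ + qₖ₋₂:
  k=0: a=0, p=0, q=1
  k=1: a=3, p=1, q=3
  k=2: a=18, p=18, q=55
  k=3: a=13, p=235, q=718
  k=4: a=19, p=4483, q=13697
  k=5: a=1, p=4718, q=14415
  k=6: a=10, p=51663, q=157847
  k=7: a=2, p=108044, q=330109

108044/330109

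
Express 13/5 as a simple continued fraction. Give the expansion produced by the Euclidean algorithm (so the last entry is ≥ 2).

13 = 2*5 + 3
5 = 1*3 + 2
3 = 1*2 + 1
2 = 2*1 + 0  (stop)
So 13/5 = [2; 1, 1, 2].

[2; 1, 1, 2]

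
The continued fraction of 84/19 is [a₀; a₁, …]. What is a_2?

84 = 4·19 + 8   →  a_0 = 4
19 = 2·8 + 3   →  a_1 = 2
8 = 2·3 + 2   →  a_2 = 2

2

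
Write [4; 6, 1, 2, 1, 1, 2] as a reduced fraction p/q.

Fold from the inside: start with 2/1.
  1 + 1/2 = 3/2
  1 + 2/3 = 5/3
  2 + 3/5 = 13/5
  1 + 5/13 = 18/13
  6 + 13/18 = 121/18
  4 + 18/121 = 502/121

502/121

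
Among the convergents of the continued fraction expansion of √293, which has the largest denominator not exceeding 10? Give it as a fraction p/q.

√293 = [17; 8, 1, 1, 8, 34, …] (period length 5).
Convergents:
  p_0/q_0 = 17/1
  p_1/q_1 = 137/8
  p_2/q_2 = 154/9
  p_3/q_3 = 291/17
q_2 = 9 ≤ 10 < 17 = q_3, so the answer is 154/9.

154/9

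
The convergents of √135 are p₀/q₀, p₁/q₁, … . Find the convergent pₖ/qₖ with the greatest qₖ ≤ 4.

√135 = [11; 1, 1, 1, 1, 1, 1, 1, 22, …] (period length 8).
Convergents:
  p_0/q_0 = 11/1
  p_1/q_1 = 12/1
  p_2/q_2 = 23/2
  p_3/q_3 = 35/3
  p_4/q_4 = 58/5
q_3 = 3 ≤ 4 < 5 = q_4, so the answer is 35/3.

35/3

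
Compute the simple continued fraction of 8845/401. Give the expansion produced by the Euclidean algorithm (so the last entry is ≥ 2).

[22; 17, 2, 3, 3]

8845 = 22*401 + 23
401 = 17*23 + 10
23 = 2*10 + 3
10 = 3*3 + 1
3 = 3*1 + 0  (stop)
So 8845/401 = [22; 17, 2, 3, 3].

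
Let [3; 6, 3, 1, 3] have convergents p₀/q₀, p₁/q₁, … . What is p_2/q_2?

60/19

Using pₖ = aₖpₖ₋₁ + pₖ₋₂, qₖ = aₖqₖ₋₁ + qₖ₋₂ (with p₋₁=1, p₋₂=0, q₋₁=0, q₋₂=1):
  k=0: a=3, p=3, q=1
  k=1: a=6, p=19, q=6
  k=2: a=3, p=60, q=19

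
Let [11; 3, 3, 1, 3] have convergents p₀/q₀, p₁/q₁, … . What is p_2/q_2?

113/10

Using pₖ = aₖpₖ₋₁ + pₖ₋₂, qₖ = aₖqₖ₋₁ + qₖ₋₂ (with p₋₁=1, p₋₂=0, q₋₁=0, q₋₂=1):
  k=0: a=11, p=11, q=1
  k=1: a=3, p=34, q=3
  k=2: a=3, p=113, q=10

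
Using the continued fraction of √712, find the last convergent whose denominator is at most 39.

√712 = [26; 1, 2, 6, 2, 1, 52, …] (period length 6).
Convergents:
  p_0/q_0 = 26/1
  p_1/q_1 = 27/1
  p_2/q_2 = 80/3
  p_3/q_3 = 507/19
  p_4/q_4 = 1094/41
q_3 = 19 ≤ 39 < 41 = q_4, so the answer is 507/19.

507/19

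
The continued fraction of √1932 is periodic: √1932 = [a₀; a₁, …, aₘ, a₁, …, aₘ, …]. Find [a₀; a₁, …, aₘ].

[43; 1, 20, 1, 86]

a₀ = ⌊√1932⌋ = 43.
With m₀=0, d₀=1 and mₖ₊₁ = dₖaₖ − mₖ, dₖ₊₁ = (n − mₖ₊₁²)/dₖ, aₖ₊₁ = ⌊(a₀+mₖ₊₁)/dₖ₊₁⌋:
  k=1: m=43, d=83, a=1
  k=2: m=40, d=4, a=20
  k=3: m=40, d=83, a=1
  k=4: m=43, d=1, a=86
d=1 and a=2a₀=86 at k=4, so the next step gives (m, d) = (43, 83) again — its k=1 value — and the period has length 4.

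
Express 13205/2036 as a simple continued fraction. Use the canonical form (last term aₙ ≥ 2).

[6; 2, 17, 19, 3]

13205 = 6×2036 + 989
2036 = 2×989 + 58
989 = 17×58 + 3
58 = 19×3 + 1
3 = 3×1 + 0  (stop)
So 13205/2036 = [6; 2, 17, 19, 3].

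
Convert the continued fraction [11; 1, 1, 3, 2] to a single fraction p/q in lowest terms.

Using pₖ = aₖpₖ₋₁ + pₖ₋₂ and qₖ = aₖqₖ₋₁ + qₖ₋₂:
  k=0: a=11, p=11, q=1
  k=1: a=1, p=12, q=1
  k=2: a=1, p=23, q=2
  k=3: a=3, p=81, q=7
  k=4: a=2, p=185, q=16

185/16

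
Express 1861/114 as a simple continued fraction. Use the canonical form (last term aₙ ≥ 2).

1861 = 16·114 + 37
114 = 3·37 + 3
37 = 12·3 + 1
3 = 3·1 + 0  (stop)
So 1861/114 = [16; 3, 12, 3].

[16; 3, 12, 3]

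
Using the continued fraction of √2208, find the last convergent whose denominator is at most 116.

√2208 = [46; 1, 92, …] (period length 2).
Convergents:
  p_0/q_0 = 46/1
  p_1/q_1 = 47/1
  p_2/q_2 = 4370/93
  p_3/q_3 = 4417/94
  p_4/q_4 = 410734/8741
q_3 = 94 ≤ 116 < 8741 = q_4, so the answer is 4417/94.

4417/94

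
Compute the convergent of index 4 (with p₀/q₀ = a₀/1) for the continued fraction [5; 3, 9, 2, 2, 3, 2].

777/146

Using pₖ = aₖpₖ₋₁ + pₖ₋₂, qₖ = aₖqₖ₋₁ + qₖ₋₂ (with p₋₁=1, p₋₂=0, q₋₁=0, q₋₂=1):
  k=0: a=5, p=5, q=1
  k=1: a=3, p=16, q=3
  k=2: a=9, p=149, q=28
  k=3: a=2, p=314, q=59
  k=4: a=2, p=777, q=146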